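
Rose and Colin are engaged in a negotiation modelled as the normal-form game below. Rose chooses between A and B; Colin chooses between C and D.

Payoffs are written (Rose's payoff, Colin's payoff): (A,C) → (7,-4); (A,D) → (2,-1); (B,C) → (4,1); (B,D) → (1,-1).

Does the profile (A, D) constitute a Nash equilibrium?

At (A, D), Rose earns 2; switching to B would give 1, so Rose has no profitable deviation.
Colin earns -1; switching to C would give -4, so Colin has no profitable deviation.
Neither player can gain by a unilateral deviation, so this profile is a Nash equilibrium.

Yes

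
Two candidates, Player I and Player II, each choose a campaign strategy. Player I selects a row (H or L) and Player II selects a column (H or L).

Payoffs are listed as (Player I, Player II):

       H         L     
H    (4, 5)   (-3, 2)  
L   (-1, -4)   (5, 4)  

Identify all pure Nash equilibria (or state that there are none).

(H, H): Player I gets 4 ≥ -1 from L, and Player II gets 5 ≥ 2 from L — Nash equilibrium.
(H, L): Player I prefers L (5 > -3); Player II prefers H (5 > 2) — not an equilibrium.
(L, H): Player I prefers H (4 > -1); Player II prefers L (4 > -4) — not an equilibrium.
(L, L): Player I gets 5 ≥ -3 from H, and Player II gets 4 ≥ -4 from H — Nash equilibrium.

(H, H) and (L, L)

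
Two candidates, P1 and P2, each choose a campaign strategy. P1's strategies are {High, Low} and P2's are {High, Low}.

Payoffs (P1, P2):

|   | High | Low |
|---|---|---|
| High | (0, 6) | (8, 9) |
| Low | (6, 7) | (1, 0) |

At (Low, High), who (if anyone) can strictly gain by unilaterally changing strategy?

P1 at (Low, High) earns 6; deviating to High yields 0 — not better.
P2 earns 7; deviating to Low yields 0 — not better.
Neither player can strictly improve; the profile is a Nash equilibrium.

Neither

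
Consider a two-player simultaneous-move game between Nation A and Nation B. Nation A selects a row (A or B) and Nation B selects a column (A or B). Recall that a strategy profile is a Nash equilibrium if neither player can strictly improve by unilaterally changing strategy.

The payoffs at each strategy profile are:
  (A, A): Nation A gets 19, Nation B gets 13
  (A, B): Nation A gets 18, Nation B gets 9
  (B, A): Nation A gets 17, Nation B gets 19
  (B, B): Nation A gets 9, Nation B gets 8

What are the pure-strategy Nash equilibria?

(A, A): Nation A gets 19 ≥ 17 from B, and Nation B gets 13 ≥ 9 from B — Nash equilibrium.
(A, B): Nation B prefers A (13 > 9) — not an equilibrium.
(B, A): Nation A prefers A (19 > 17) — not an equilibrium.
(B, B): Nation A prefers A (18 > 9); Nation B prefers A (19 > 8) — not an equilibrium.

(A, A)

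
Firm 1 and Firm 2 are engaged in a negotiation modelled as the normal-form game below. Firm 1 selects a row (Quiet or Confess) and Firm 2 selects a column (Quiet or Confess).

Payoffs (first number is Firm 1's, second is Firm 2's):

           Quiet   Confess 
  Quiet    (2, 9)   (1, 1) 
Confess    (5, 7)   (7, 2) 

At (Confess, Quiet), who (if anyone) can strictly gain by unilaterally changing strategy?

Firm 1 at (Confess, Quiet) earns 5; deviating to Quiet yields 2 — not better.
Firm 2 earns 7; deviating to Confess yields 2 — not better.
Neither player can strictly improve; the profile is a Nash equilibrium.

Neither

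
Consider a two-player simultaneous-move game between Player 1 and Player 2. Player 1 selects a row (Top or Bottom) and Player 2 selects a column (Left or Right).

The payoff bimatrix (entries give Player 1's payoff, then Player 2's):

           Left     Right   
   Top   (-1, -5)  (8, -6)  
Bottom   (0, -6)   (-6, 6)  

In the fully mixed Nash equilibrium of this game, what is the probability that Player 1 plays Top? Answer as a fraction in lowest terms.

Let r be the probability that Player 1 plays Top. In a completely mixed equilibrium, Player 2 must be indifferent between Left and Right.
Player 2's expected payoff from Left is −5r − 6(1−r); from Right it is −6r + 6(1−r).
Setting these equal: r − 6 = −12r + 6, so r = 12/13.

12/13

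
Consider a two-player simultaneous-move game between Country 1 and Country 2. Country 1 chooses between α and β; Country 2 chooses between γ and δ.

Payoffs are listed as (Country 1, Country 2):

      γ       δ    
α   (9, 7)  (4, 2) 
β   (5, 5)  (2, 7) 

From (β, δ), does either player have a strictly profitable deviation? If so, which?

Country 1 at (β, δ) earns 2; deviating to α yields 4 — a strict improvement.
Country 2 earns 7; deviating to γ yields 5 — not better.
Only Country 1 has a strictly profitable deviation.

Country 1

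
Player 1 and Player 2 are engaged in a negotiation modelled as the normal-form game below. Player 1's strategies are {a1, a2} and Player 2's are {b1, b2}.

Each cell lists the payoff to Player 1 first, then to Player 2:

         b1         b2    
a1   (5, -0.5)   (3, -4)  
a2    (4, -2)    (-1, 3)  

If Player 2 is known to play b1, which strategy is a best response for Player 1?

Against b1, Player 1 earns 5 from a1 and 4 from a2.
So a1 is the best response.

a1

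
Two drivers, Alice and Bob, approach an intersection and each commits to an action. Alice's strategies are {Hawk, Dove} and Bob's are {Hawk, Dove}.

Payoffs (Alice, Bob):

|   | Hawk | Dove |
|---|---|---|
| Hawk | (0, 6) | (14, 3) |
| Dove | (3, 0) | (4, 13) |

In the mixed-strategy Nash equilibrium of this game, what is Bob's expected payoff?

First find p, the probability Alice plays Hawk, from Bob's indifference between Hawk and Dove: 6p = 3p + 13(1−p), giving p = 13/16.
Since Bob is indifferent in equilibrium, Bob's expected payoff equals the payoff from either column against (13/16, 3/16). Using Hawk: 6(13/16) = 39/8.

39/8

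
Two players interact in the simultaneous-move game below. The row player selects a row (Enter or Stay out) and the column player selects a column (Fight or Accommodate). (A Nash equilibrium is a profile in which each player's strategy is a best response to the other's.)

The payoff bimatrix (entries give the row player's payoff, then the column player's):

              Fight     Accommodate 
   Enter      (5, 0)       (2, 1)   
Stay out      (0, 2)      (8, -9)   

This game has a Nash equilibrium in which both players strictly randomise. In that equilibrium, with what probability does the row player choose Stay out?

Let x be the probability that the row player plays Enter. In a completely mixed equilibrium, the column player must be indifferent between Fight and Accommodate.
The column player's expected payoff from Fight is 2(1−x); from Accommodate it is x − 9(1−x).
Setting these equal: −2x + 2 = 10x − 9, so x = 11/12.
Therefore the row player plays Stay out with probability 1 − 11/12 = 1/12.

1/12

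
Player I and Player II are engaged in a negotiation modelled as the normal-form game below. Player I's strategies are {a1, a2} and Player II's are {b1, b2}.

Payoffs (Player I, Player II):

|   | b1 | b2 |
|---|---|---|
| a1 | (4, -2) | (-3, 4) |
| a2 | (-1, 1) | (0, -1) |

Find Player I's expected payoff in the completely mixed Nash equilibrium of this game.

First find y, the probability Player II plays b1, from Player I's indifference between a1 and a2: 4y − 3(1−y) = −y, giving y = 3/8.
Since Player I is indifferent in equilibrium, Player I's expected payoff equals the payoff from either row against (3/8, 5/8). Using a1: 4(3/8) − 3(5/8) = -3/8.

-3/8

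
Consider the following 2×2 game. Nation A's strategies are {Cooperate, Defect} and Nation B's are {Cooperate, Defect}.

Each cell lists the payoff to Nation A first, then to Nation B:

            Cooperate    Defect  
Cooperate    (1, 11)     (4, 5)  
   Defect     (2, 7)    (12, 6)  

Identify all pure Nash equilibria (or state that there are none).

(Cooperate, Cooperate): Nation A prefers Defect (2 > 1) — not an equilibrium.
(Cooperate, Defect): Nation A prefers Defect (12 > 4); Nation B prefers Cooperate (11 > 5) — not an equilibrium.
(Defect, Cooperate): Nation A gets 2 ≥ 1 from Cooperate, and Nation B gets 7 ≥ 6 from Defect — Nash equilibrium.
(Defect, Defect): Nation B prefers Cooperate (7 > 6) — not an equilibrium.

(Defect, Cooperate)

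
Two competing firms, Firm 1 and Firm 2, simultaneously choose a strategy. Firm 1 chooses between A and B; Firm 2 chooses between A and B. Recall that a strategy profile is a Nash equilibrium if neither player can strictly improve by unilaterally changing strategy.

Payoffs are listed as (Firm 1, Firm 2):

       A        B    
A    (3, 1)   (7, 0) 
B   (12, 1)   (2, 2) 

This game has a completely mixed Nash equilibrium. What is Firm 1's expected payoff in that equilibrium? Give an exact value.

39/7

First find y, the probability Firm 2 plays A, from Firm 1's indifference between A and B: 3y + 7(1−y) = 12y + 2(1−y), giving y = 5/14.
Since Firm 1 is indifferent in equilibrium, Firm 1's expected payoff equals the payoff from either row against (5/14, 9/14). Using A: 3(5/14) + 7(9/14) = 39/7.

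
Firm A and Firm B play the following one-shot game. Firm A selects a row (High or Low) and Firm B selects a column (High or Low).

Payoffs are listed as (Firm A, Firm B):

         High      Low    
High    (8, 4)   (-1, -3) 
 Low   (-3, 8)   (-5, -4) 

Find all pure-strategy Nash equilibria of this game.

(High, High)

(High, High): Firm A gets 8 ≥ -3 from Low, and Firm B gets 4 ≥ -3 from Low — Nash equilibrium.
(High, Low): Firm B prefers High (4 > -3) — not an equilibrium.
(Low, High): Firm A prefers High (8 > -3) — not an equilibrium.
(Low, Low): Firm A prefers High (-1 > -5); Firm B prefers High (8 > -4) — not an equilibrium.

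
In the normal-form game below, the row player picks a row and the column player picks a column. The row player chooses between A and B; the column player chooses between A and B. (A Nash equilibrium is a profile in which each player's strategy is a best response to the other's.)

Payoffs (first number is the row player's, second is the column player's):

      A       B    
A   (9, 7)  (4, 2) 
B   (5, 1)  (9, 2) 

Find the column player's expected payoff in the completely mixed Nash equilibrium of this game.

2

First find x, the probability the row player plays A, from the column player's indifference between A and B: 7x + (1−x) = 2x + 2(1−x), giving x = 1/6.
Since the column player is indifferent in equilibrium, the column player's expected payoff equals the payoff from either column against (1/6, 5/6). Using A: 7(1/6) + (5/6) = 2.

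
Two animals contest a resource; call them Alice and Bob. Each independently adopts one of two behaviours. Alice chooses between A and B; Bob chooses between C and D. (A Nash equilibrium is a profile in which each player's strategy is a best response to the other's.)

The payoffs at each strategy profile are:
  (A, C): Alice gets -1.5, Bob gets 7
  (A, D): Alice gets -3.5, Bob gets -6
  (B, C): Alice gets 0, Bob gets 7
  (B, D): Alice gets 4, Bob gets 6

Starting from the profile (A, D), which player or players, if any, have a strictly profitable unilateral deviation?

Both

Alice at (A, D) earns -3.5; deviating to B yields 4 — a strict improvement.
Bob earns -6; deviating to C yields 7 — a strict improvement.
Both Alice and Bob have strictly profitable deviations.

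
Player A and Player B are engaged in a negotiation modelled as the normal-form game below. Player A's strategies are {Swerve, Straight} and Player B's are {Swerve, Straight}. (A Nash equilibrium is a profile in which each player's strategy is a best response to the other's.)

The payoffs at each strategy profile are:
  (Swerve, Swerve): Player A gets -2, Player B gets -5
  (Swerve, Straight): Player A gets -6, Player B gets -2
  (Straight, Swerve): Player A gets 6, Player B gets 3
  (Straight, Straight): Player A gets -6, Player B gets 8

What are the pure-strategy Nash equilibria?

(Swerve, Straight) and (Straight, Straight)

(Swerve, Swerve): Player A prefers Straight (6 > -2); Player B prefers Straight (-2 > -5) — not an equilibrium.
(Swerve, Straight): Player A gets -6 ≥ -6 from Straight, and Player B gets -2 ≥ -5 from Swerve — Nash equilibrium.
(Straight, Swerve): Player B prefers Straight (8 > 3) — not an equilibrium.
(Straight, Straight): Player A gets -6 ≥ -6 from Swerve, and Player B gets 8 ≥ 3 from Swerve — Nash equilibrium.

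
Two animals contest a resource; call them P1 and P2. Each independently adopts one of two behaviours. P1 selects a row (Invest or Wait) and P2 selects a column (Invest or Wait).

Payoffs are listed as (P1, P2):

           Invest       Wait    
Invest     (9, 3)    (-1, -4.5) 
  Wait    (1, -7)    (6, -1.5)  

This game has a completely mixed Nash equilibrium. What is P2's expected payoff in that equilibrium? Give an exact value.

-36/13

First find x, the probability P1 plays Invest, from P2's indifference between Invest and Wait: 3x − 7(1−x) = −4.5x − 1.5(1−x), giving x = 11/26.
Since P2 is indifferent in equilibrium, P2's expected payoff equals the payoff from either column against (11/26, 15/26). Using Invest: 3(11/26) − 7(15/26) = -36/13.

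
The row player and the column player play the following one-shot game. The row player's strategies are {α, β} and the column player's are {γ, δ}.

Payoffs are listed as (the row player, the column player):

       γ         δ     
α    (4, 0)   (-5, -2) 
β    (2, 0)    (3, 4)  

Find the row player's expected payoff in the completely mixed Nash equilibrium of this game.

First find y, the probability the column player plays γ, from the row player's indifference between α and β: 4y − 5(1−y) = 2y + 3(1−y), giving y = 4/5.
Since the row player is indifferent in equilibrium, the row player's expected payoff equals the payoff from either row against (4/5, 1/5). Using α: 4(4/5) − 5(1/5) = 11/5.

11/5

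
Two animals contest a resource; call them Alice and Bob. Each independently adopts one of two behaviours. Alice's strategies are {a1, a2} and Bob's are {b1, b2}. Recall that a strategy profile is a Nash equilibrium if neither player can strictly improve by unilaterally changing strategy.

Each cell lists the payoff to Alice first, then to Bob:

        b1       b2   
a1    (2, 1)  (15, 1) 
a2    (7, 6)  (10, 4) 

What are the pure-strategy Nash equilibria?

(a1, b1): Alice prefers a2 (7 > 2) — not an equilibrium.
(a1, b2): Alice gets 15 ≥ 10 from a2, and Bob gets 1 ≥ 1 from b1 — Nash equilibrium.
(a2, b1): Alice gets 7 ≥ 2 from a1, and Bob gets 6 ≥ 4 from b2 — Nash equilibrium.
(a2, b2): Alice prefers a1 (15 > 10); Bob prefers b1 (6 > 4) — not an equilibrium.

(a1, b2) and (a2, b1)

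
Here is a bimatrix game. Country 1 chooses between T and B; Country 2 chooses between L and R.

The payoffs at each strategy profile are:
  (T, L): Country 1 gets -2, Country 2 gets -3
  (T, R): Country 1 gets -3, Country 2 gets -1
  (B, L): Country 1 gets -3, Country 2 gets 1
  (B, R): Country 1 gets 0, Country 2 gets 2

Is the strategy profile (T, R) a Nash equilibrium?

At (T, R), Country 1 earns -3; switching to B would give 0, so Country 1 would deviate.
Country 2 earns -1; switching to L would give -3, so Country 2 has no profitable deviation.
Since at least one player can profitably deviate, this is not a Nash equilibrium.

No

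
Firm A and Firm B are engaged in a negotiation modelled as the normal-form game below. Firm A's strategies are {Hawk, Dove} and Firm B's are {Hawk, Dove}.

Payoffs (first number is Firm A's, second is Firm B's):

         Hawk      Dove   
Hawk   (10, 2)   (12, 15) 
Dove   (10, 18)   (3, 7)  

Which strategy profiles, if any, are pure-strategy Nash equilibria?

(Hawk, Dove) and (Dove, Hawk)

(Hawk, Hawk): Firm B prefers Dove (15 > 2) — not an equilibrium.
(Hawk, Dove): Firm A gets 12 ≥ 3 from Dove, and Firm B gets 15 ≥ 2 from Hawk — Nash equilibrium.
(Dove, Hawk): Firm A gets 10 ≥ 10 from Hawk, and Firm B gets 18 ≥ 7 from Dove — Nash equilibrium.
(Dove, Dove): Firm A prefers Hawk (12 > 3); Firm B prefers Hawk (18 > 7) — not an equilibrium.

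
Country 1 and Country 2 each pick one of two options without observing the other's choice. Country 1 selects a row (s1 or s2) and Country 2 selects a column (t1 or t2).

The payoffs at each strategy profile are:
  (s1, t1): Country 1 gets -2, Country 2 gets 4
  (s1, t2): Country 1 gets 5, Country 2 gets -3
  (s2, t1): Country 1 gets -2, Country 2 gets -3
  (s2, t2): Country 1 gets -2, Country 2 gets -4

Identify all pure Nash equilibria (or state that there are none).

(s1, t1) and (s2, t1)

(s1, t1): Country 1 gets -2 ≥ -2 from s2, and Country 2 gets 4 ≥ -3 from t2 — Nash equilibrium.
(s1, t2): Country 2 prefers t1 (4 > -3) — not an equilibrium.
(s2, t1): Country 1 gets -2 ≥ -2 from s1, and Country 2 gets -3 ≥ -4 from t2 — Nash equilibrium.
(s2, t2): Country 1 prefers s1 (5 > -2); Country 2 prefers t1 (-3 > -4) — not an equilibrium.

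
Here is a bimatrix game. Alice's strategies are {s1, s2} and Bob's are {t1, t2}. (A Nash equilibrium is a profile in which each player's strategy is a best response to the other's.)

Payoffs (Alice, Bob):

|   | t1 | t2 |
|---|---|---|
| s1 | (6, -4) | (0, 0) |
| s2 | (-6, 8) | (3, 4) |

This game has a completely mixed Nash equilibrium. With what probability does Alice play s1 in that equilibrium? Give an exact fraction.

1/2

Let p be the probability that Alice plays s1. In a completely mixed equilibrium, Bob must be indifferent between t1 and t2.
Bob's expected payoff from t1 is −4p + 8(1−p); from t2 it is 4(1−p).
Setting these equal: −12p + 8 = −4p + 4, so p = 1/2.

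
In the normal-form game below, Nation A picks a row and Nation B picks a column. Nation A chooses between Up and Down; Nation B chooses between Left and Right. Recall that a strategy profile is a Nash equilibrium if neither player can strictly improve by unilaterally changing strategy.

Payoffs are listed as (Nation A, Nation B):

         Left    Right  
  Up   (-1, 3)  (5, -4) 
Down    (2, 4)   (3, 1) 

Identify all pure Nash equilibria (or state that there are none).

(Up, Left): Nation A prefers Down (2 > -1) — not an equilibrium.
(Up, Right): Nation B prefers Left (3 > -4) — not an equilibrium.
(Down, Left): Nation A gets 2 ≥ -1 from Up, and Nation B gets 4 ≥ 1 from Right — Nash equilibrium.
(Down, Right): Nation A prefers Up (5 > 3); Nation B prefers Left (4 > 1) — not an equilibrium.

(Down, Left)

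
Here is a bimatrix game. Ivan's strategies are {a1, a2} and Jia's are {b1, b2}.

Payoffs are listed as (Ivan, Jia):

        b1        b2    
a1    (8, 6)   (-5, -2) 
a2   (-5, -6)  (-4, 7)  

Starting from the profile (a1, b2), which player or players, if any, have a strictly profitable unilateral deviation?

Both

Ivan at (a1, b2) earns -5; deviating to a2 yields -4 — a strict improvement.
Jia earns -2; deviating to b1 yields 6 — a strict improvement.
Both Ivan and Jia have strictly profitable deviations.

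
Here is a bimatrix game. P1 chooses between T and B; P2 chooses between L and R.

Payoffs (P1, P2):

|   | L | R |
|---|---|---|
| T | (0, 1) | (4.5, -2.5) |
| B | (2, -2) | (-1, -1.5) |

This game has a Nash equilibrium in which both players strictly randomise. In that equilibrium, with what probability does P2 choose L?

Let y be the probability that P2 plays L. In a completely mixed equilibrium, P1 must be indifferent between T and B.
P1's expected payoff from T is 4.5(1−y); from B it is 2y − (1−y).
Setting these equal: −4.5y + 4.5 = 3y − 1, so y = 11/15.

11/15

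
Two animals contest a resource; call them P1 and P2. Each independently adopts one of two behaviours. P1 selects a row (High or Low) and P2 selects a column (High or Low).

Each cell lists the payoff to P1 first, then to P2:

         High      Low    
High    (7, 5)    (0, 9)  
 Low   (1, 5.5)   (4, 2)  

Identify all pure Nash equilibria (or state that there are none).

(High, High): P2 prefers Low (9 > 5) — not an equilibrium.
(High, Low): P1 prefers Low (4 > 0) — not an equilibrium.
(Low, High): P1 prefers High (7 > 1) — not an equilibrium.
(Low, Low): P2 prefers High (5.5 > 2) — not an equilibrium.

none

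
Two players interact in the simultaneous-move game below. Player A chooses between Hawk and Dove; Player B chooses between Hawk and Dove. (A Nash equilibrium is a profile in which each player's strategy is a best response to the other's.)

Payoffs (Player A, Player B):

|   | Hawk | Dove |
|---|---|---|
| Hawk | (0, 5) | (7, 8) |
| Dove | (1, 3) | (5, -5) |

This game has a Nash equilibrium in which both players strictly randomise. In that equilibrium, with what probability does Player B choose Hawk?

2/3

Let q be the probability that Player B plays Hawk. In a completely mixed equilibrium, Player A must be indifferent between Hawk and Dove.
Player A's expected payoff from Hawk is 7(1−q); from Dove it is q + 5(1−q).
Setting these equal: −7q + 7 = −4q + 5, so q = 2/3.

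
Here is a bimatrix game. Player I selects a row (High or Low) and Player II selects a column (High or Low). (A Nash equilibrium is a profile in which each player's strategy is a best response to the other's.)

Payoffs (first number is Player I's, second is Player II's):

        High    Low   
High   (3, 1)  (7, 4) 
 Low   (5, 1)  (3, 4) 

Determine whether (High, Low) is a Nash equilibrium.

At (High, Low), Player I earns 7; switching to Low would give 3, so Player I has no profitable deviation.
Player II earns 4; switching to High would give 1, so Player II has no profitable deviation.
Neither player can gain by a unilateral deviation, so this profile is a Nash equilibrium.

Yes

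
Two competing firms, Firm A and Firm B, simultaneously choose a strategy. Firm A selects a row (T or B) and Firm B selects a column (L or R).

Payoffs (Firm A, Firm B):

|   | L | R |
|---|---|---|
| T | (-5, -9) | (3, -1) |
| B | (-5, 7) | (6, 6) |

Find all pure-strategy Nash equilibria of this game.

(T, L): Firm B prefers R (-1 > -9) — not an equilibrium.
(T, R): Firm A prefers B (6 > 3) — not an equilibrium.
(B, L): Firm A gets -5 ≥ -5 from T, and Firm B gets 7 ≥ 6 from R — Nash equilibrium.
(B, R): Firm B prefers L (7 > 6) — not an equilibrium.

(B, L)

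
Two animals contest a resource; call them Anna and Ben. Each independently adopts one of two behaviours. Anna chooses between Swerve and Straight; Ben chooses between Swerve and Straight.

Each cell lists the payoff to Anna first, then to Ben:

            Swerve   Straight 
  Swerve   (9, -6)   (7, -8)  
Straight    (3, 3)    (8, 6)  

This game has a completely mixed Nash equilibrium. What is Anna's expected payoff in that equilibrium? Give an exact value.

51/7

First find q, the probability Ben plays Swerve, from Anna's indifference between Swerve and Straight: 9q + 7(1−q) = 3q + 8(1−q), giving q = 1/7.
Since Anna is indifferent in equilibrium, Anna's expected payoff equals the payoff from either row against (1/7, 6/7). Using Swerve: 9(1/7) + 7(6/7) = 51/7.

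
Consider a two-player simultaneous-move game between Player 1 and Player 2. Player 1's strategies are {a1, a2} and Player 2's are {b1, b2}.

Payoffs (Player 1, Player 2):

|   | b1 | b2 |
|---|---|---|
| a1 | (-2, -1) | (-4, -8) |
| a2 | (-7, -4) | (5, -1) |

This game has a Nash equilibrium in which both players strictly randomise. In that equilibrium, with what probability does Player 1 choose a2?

7/10

Let p be the probability that Player 1 plays a1. In a completely mixed equilibrium, Player 2 must be indifferent between b1 and b2.
Player 2's expected payoff from b1 is −p − 4(1−p); from b2 it is −8p − (1−p).
Setting these equal: 3p − 4 = −7p − 1, so p = 3/10.
Therefore Player 1 plays a2 with probability 1 − 3/10 = 7/10.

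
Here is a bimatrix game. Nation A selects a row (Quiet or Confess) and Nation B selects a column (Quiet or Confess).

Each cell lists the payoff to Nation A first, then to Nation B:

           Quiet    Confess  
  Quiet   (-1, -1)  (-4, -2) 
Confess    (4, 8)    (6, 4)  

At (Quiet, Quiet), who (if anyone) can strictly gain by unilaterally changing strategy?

Nation A

Nation A at (Quiet, Quiet) earns -1; deviating to Confess yields 4 — a strict improvement.
Nation B earns -1; deviating to Confess yields -2 — not better.
Only Nation A has a strictly profitable deviation.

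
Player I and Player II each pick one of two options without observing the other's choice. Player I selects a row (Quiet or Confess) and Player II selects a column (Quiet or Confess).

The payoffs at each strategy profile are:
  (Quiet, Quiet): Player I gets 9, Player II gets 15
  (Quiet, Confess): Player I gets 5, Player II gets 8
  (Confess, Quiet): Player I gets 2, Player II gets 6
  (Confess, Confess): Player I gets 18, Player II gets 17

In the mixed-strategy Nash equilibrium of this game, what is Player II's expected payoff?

23/2

First find x, the probability Player I plays Quiet, from Player II's indifference between Quiet and Confess: 15x + 6(1−x) = 8x + 17(1−x), giving x = 11/18.
Since Player II is indifferent in equilibrium, Player II's expected payoff equals the payoff from either column against (11/18, 7/18). Using Quiet: 15(11/18) + 6(7/18) = 23/2.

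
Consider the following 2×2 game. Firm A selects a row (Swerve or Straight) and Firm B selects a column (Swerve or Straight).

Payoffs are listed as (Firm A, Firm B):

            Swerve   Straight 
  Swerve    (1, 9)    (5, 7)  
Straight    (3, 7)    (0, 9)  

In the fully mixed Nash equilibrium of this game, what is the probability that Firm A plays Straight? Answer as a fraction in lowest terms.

1/2

Let p be the probability that Firm A plays Swerve. In a completely mixed equilibrium, Firm B must be indifferent between Swerve and Straight.
Firm B's expected payoff from Swerve is 9p + 7(1−p); from Straight it is 7p + 9(1−p).
Setting these equal: 2p + 7 = −2p + 9, so p = 1/2.
Therefore Firm A plays Straight with probability 1 − 1/2 = 1/2.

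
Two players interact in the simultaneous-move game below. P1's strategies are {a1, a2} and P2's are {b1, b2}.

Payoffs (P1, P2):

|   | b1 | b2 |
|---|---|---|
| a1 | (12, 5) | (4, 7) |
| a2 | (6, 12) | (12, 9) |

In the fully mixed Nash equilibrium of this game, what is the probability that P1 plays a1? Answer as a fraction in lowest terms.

Let p be the probability that P1 plays a1. In a completely mixed equilibrium, P2 must be indifferent between b1 and b2.
P2's expected payoff from b1 is 5p + 12(1−p); from b2 it is 7p + 9(1−p).
Setting these equal: −7p + 12 = −2p + 9, so p = 3/5.

3/5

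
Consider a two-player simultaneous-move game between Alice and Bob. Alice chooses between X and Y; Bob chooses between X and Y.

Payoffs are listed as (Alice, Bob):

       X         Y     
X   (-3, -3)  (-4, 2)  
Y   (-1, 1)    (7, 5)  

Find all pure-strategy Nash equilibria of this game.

(Y, Y)

(X, X): Alice prefers Y (-1 > -3); Bob prefers Y (2 > -3) — not an equilibrium.
(X, Y): Alice prefers Y (7 > -4) — not an equilibrium.
(Y, X): Bob prefers Y (5 > 1) — not an equilibrium.
(Y, Y): Alice gets 7 ≥ -4 from X, and Bob gets 5 ≥ 1 from X — Nash equilibrium.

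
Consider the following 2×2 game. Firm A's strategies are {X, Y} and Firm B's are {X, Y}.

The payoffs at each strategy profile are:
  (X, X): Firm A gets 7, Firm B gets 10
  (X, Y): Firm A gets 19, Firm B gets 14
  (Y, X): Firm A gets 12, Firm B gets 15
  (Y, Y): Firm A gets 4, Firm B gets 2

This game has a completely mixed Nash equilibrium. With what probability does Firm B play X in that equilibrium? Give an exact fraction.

Let q be the probability that Firm B plays X. In a completely mixed equilibrium, Firm A must be indifferent between X and Y.
Firm A's expected payoff from X is 7q + 19(1−q); from Y it is 12q + 4(1−q).
Setting these equal: −12q + 19 = 8q + 4, so q = 3/4.

3/4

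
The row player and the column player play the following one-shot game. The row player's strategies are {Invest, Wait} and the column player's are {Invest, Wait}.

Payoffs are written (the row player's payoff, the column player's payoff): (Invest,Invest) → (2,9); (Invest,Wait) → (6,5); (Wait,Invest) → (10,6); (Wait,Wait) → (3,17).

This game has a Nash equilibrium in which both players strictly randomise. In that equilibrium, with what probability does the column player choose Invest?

Let c be the probability that the column player plays Invest. In a completely mixed equilibrium, the row player must be indifferent between Invest and Wait.
The row player's expected payoff from Invest is 2c + 6(1−c); from Wait it is 10c + 3(1−c).
Setting these equal: −4c + 6 = 7c + 3, so c = 3/11.

3/11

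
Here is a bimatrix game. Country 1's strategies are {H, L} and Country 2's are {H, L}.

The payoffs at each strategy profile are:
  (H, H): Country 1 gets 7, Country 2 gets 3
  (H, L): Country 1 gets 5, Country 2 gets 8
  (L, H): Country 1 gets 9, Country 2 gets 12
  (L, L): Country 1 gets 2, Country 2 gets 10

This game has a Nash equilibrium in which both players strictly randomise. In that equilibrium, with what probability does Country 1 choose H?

Let r be the probability that Country 1 plays H. In a completely mixed equilibrium, Country 2 must be indifferent between H and L.
Country 2's expected payoff from H is 3r + 12(1−r); from L it is 8r + 10(1−r).
Setting these equal: −9r + 12 = −2r + 10, so r = 2/7.

2/7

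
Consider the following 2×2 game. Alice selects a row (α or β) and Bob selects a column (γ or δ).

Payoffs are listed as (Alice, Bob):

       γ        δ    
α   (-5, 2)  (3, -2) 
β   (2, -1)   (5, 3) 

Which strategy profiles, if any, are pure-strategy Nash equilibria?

(α, γ): Alice prefers β (2 > -5) — not an equilibrium.
(α, δ): Alice prefers β (5 > 3); Bob prefers γ (2 > -2) — not an equilibrium.
(β, γ): Bob prefers δ (3 > -1) — not an equilibrium.
(β, δ): Alice gets 5 ≥ 3 from α, and Bob gets 3 ≥ -1 from γ — Nash equilibrium.

(β, δ)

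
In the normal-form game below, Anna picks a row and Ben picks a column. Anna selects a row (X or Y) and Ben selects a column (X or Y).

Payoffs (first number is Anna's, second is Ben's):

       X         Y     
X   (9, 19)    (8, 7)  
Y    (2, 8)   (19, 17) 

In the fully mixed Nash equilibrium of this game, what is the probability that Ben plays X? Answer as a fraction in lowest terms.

Let q be the probability that Ben plays X. In a completely mixed equilibrium, Anna must be indifferent between X and Y.
Anna's expected payoff from X is 9q + 8(1−q); from Y it is 2q + 19(1−q).
Setting these equal: q + 8 = −17q + 19, so q = 11/18.

11/18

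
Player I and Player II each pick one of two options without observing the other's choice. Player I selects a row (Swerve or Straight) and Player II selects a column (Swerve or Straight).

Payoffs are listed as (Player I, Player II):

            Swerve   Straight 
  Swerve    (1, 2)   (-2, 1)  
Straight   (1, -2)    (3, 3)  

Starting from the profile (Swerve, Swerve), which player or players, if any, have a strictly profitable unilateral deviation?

Neither

Player I at (Swerve, Swerve) earns 1; deviating to Straight yields 1 — not better.
Player II earns 2; deviating to Straight yields 1 — not better.
Neither player can strictly improve; the profile is a Nash equilibrium.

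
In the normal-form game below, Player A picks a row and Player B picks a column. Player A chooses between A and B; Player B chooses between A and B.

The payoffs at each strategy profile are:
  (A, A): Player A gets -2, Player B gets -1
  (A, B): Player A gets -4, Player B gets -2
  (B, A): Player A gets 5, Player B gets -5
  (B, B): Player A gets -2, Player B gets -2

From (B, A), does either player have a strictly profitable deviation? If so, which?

Player A at (B, A) earns 5; deviating to A yields -2 — not better.
Player B earns -5; deviating to B yields -2 — a strict improvement.
Only Player B has a strictly profitable deviation.

Player B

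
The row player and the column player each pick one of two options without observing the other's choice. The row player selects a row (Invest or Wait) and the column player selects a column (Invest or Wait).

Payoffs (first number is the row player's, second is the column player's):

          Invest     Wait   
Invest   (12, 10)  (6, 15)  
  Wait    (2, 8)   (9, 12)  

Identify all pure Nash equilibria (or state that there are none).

(Invest, Invest): the column player prefers Wait (15 > 10) — not an equilibrium.
(Invest, Wait): the row player prefers Wait (9 > 6) — not an equilibrium.
(Wait, Invest): the row player prefers Invest (12 > 2); the column player prefers Wait (12 > 8) — not an equilibrium.
(Wait, Wait): the row player gets 9 ≥ 6 from Invest, and the column player gets 12 ≥ 8 from Invest — Nash equilibrium.

(Wait, Wait)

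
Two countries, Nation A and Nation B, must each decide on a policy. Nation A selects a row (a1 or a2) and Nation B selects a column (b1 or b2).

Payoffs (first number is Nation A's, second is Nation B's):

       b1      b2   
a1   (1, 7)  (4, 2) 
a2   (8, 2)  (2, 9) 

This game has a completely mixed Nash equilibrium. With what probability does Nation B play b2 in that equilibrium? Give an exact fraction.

7/9

Let c be the probability that Nation B plays b1. In a completely mixed equilibrium, Nation A must be indifferent between a1 and a2.
Nation A's expected payoff from a1 is c + 4(1−c); from a2 it is 8c + 2(1−c).
Setting these equal: −3c + 4 = 6c + 2, so c = 2/9.
Therefore Nation B plays b2 with probability 1 − 2/9 = 7/9.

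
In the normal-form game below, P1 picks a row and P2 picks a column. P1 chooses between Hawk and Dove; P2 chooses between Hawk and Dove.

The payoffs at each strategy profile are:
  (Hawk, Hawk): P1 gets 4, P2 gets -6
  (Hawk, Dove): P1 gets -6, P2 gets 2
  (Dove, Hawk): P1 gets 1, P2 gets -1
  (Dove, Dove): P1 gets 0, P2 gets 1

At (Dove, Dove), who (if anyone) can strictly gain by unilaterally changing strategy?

P1 at (Dove, Dove) earns 0; deviating to Hawk yields -6 — not better.
P2 earns 1; deviating to Hawk yields -1 — not better.
Neither player can strictly improve; the profile is a Nash equilibrium.

Neither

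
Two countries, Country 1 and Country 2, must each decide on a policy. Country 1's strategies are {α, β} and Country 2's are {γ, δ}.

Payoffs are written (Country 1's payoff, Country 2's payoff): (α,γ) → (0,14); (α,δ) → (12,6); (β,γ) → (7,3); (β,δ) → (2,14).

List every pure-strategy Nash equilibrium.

none

(α, γ): Country 1 prefers β (7 > 0) — not an equilibrium.
(α, δ): Country 2 prefers γ (14 > 6) — not an equilibrium.
(β, γ): Country 2 prefers δ (14 > 3) — not an equilibrium.
(β, δ): Country 1 prefers α (12 > 2) — not an equilibrium.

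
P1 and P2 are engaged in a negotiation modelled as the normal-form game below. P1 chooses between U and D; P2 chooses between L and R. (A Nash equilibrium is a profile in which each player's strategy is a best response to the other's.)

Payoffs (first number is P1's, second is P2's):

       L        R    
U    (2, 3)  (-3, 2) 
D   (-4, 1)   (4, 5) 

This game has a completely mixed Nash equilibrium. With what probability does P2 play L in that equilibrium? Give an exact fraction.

7/13

Let q be the probability that P2 plays L. In a completely mixed equilibrium, P1 must be indifferent between U and D.
P1's expected payoff from U is 2q − 3(1−q); from D it is −4q + 4(1−q).
Setting these equal: 5q − 3 = −8q + 4, so q = 7/13.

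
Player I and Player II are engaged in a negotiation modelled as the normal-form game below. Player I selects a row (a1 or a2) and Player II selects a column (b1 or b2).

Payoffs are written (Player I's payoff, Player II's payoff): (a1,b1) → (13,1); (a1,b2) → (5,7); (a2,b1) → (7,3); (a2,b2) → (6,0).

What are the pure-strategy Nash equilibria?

none

(a1, b1): Player II prefers b2 (7 > 1) — not an equilibrium.
(a1, b2): Player I prefers a2 (6 > 5) — not an equilibrium.
(a2, b1): Player I prefers a1 (13 > 7) — not an equilibrium.
(a2, b2): Player II prefers b1 (3 > 0) — not an equilibrium.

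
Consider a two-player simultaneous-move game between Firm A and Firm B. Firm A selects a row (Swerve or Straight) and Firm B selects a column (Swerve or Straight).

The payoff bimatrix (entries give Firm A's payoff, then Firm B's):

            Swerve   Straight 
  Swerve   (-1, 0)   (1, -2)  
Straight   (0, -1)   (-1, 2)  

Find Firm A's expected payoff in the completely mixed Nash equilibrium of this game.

First find y, the probability Firm B plays Swerve, from Firm A's indifference between Swerve and Straight: −y + (1−y) = −(1−y), giving y = 2/3.
Since Firm A is indifferent in equilibrium, Firm A's expected payoff equals the payoff from either row against (2/3, 1/3). Using Swerve: −(2/3) + (1/3) = -1/3.

-1/3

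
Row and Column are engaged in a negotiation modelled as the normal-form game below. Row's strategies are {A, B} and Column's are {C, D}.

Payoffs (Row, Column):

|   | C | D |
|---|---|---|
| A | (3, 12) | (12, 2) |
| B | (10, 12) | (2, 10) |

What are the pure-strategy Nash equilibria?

(B, C)

(A, C): Row prefers B (10 > 3) — not an equilibrium.
(A, D): Column prefers C (12 > 2) — not an equilibrium.
(B, C): Row gets 10 ≥ 3 from A, and Column gets 12 ≥ 10 from D — Nash equilibrium.
(B, D): Row prefers A (12 > 2); Column prefers C (12 > 10) — not an equilibrium.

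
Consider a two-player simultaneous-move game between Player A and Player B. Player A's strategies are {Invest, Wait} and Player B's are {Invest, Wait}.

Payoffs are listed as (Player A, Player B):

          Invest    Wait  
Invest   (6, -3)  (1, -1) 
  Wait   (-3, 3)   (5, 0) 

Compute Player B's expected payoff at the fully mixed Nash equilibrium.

-3/5

First find x, the probability Player A plays Invest, from Player B's indifference between Invest and Wait: −3x + 3(1−x) = −x, giving x = 3/5.
Since Player B is indifferent in equilibrium, Player B's expected payoff equals the payoff from either column against (3/5, 2/5). Using Invest: −3(3/5) + 3(2/5) = -3/5.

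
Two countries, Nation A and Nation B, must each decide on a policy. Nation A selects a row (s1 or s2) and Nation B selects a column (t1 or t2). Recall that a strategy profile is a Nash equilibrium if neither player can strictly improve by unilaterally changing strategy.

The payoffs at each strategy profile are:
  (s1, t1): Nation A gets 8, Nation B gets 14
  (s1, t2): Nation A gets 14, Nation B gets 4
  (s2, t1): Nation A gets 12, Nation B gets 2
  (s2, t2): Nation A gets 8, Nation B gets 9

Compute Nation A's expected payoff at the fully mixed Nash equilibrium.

First find q, the probability Nation B plays t1, from Nation A's indifference between s1 and s2: 8q + 14(1−q) = 12q + 8(1−q), giving q = 3/5.
Since Nation A is indifferent in equilibrium, Nation A's expected payoff equals the payoff from either row against (3/5, 2/5). Using s1: 8(3/5) + 14(2/5) = 52/5.

52/5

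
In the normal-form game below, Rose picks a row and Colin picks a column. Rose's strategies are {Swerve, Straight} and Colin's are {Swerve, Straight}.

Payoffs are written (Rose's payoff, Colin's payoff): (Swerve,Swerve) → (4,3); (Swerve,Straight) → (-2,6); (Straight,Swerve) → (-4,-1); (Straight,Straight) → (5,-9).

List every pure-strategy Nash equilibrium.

none

(Swerve, Swerve): Colin prefers Straight (6 > 3) — not an equilibrium.
(Swerve, Straight): Rose prefers Straight (5 > -2) — not an equilibrium.
(Straight, Swerve): Rose prefers Swerve (4 > -4) — not an equilibrium.
(Straight, Straight): Colin prefers Swerve (-1 > -9) — not an equilibrium.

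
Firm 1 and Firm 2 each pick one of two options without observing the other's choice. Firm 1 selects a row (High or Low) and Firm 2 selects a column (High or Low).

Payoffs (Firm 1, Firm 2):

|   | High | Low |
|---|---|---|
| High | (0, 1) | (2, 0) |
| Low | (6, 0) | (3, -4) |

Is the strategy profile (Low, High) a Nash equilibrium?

Yes

At (Low, High), Firm 1 earns 6; switching to High would give 0, so Firm 1 has no profitable deviation.
Firm 2 earns 0; switching to Low would give -4, so Firm 2 has no profitable deviation.
Neither player can gain by a unilateral deviation, so this profile is a Nash equilibrium.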